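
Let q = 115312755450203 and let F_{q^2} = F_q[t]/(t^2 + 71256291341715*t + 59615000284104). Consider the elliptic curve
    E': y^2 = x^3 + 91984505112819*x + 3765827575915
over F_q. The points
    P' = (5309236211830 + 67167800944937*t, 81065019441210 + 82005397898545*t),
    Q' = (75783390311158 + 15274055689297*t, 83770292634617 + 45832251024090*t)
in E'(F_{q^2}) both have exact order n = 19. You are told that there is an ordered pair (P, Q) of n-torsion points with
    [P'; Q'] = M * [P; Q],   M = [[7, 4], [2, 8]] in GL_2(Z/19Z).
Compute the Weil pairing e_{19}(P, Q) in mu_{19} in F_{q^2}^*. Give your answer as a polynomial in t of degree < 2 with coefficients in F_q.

81740584566055 + 11915930706703*t

The 19-Weil pairing on E[19] over F_{115312755450203} is alternating-bilinear: e_{19}(P',Q') = e_{19}(P,Q)^det(M).
So e_{19}(P,Q) = e_{19}(P',Q')^{2}, since 10*2 = 1 mod 19.
Run Miller on y^2=x^3+91984505112819*x+3765827575915 over F_{115312755450203}: ladder 10011 (5 bits); e = f_P(D_Q)/f_Q(D_P).
f_P(D_Q)/f_Q(D_P) = 61359500435237 + 64821272534122*t.
Finally e_{19}(P,Q) = 81740584566055 + 11915930706703*t.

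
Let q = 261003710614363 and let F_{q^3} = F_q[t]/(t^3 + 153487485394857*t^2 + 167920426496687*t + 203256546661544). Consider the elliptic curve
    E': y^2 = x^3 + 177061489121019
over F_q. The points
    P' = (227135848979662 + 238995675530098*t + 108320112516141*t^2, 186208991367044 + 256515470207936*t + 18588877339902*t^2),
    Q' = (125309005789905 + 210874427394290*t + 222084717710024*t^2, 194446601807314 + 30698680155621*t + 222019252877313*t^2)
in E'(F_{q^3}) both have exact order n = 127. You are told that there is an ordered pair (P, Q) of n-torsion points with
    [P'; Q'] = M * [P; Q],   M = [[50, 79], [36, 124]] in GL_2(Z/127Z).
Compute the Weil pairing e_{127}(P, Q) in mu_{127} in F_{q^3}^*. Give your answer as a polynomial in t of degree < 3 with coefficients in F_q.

240067907383275 + 254882878867962*t + 52776604525549*t^2

Under M = [[50,79],[36,124]] in GL_2(Z/127), e_{127}(P',Q') = e_{127}(P,Q)^(50*124-79*36 mod 127).
Hence e(P,Q) = e(P',Q')^{40} where 40 = 54^{-1} mod 127.
n = 127 = (1111111)_2 (7 bits, wt 7); accumulate f_{127,P'}(Q'+S)/f_{127,P'}(S) along the 6-step ladder.
The quotient is 134401246405064 + 126115520058336*t + 26836518846909*t^2.
e_{127}(P,Q) = (134401246405064 + 126115520058336*t + 26836518846909*t^2)^{40} = 240067907383275 + 254882878867962*t + 52776604525549*t^2.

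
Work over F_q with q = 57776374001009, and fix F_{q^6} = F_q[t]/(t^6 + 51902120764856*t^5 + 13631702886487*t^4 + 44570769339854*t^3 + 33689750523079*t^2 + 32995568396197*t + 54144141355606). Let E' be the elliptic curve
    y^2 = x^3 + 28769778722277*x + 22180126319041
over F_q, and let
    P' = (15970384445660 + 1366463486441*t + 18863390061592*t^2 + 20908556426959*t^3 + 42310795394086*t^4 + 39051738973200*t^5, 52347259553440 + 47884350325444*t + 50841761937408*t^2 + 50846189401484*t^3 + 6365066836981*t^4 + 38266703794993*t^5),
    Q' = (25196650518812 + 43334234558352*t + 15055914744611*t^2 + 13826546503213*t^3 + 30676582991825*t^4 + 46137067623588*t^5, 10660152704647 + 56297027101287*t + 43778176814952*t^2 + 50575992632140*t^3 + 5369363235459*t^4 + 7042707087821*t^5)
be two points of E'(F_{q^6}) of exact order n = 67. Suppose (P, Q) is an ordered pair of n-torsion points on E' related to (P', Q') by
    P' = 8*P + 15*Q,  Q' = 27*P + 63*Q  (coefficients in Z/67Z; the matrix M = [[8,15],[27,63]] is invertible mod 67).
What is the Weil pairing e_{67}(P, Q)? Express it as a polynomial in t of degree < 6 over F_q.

e_{67}(aP+bQ,cP+dQ) = e_{67}(P,Q)^(ad-bc); with (a,b,c,d)=(8,15,27,63) this gives the det-67 law.
Hence e(P,Q) = e(P',Q')^{44} where 44 = 32^{-1} mod 67.
Miller loop for e_{67} over F_{57776374001009^6}: bits of 67 = 1000011; 6 double steps + 2 add steps, l/v at each.
e_{67}(P',Q') = 23823753450560 + 31670991429436*t + 14896492437789*t^2 + 50790125991716*t^3 + 53530989095922*t^4 + 53348353212765*t^5.
(23823753450560 + 31670991429436*t + 14896492437789*t^2 + 50790125991716*t^3 + 53530989095922*t^4 + 53348353212765*t^5)^{44} mod (57776374001009,f) = 4551662287409 + 37549942574249*t + 5479477114247*t^2 + 11751247976844*t^3 + 18049625288700*t^4 + 32738235233526*t^5.

4551662287409 + 37549942574249*t + 5479477114247*t^2 + 11751247976844*t^3 + 18049625288700*t^4 + 32738235233526*t^5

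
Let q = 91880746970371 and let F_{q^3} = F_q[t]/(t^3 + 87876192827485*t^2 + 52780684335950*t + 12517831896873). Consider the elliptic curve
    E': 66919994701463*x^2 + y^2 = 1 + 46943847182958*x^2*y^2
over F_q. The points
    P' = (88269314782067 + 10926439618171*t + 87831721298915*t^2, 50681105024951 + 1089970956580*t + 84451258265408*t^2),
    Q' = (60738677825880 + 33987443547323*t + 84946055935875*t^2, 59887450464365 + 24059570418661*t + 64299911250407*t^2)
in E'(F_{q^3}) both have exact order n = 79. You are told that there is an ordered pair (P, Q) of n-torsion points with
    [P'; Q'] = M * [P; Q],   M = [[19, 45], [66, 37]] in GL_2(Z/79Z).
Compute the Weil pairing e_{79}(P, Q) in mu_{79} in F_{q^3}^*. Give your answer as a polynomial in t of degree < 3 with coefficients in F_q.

45791687797554 + 60136495573719*t + 89249813450059*t^2

Since e_{79}(P,P)=e_{79}(Q,Q)=1 and e_{79}(Q,P)=e_{79}(P,Q)^{-1}, expanding e_{79}(19*P + 45*Q,66*P + 37*Q) leaves e(P,Q)^det(M).
Hence e(P,Q) = e(P',Q')^{56} where 56 = 24^{-1} mod 79.
Map (x,y)_Ed via u=(1+y)/(1-y), v=(1+y)/((1-y)x) to Montgomery A=31629470137971,B=47271390782560; then to (a',b')=(25359205949011,9683437457674).
n = 79 = (1001111)_2 (7 bits, wt 5); accumulate f_{79,P'}(Q'+S)/f_{79,P'}(S) along the 6-step ladder.
The quotient is 26933588332298 + 54634121683311*t + 6997938514412*t^2.
Hence e(P,Q) = 45791687797554 + 60136495573719*t + 89249813450059*t^2 in F_{91880746970371^3}^*.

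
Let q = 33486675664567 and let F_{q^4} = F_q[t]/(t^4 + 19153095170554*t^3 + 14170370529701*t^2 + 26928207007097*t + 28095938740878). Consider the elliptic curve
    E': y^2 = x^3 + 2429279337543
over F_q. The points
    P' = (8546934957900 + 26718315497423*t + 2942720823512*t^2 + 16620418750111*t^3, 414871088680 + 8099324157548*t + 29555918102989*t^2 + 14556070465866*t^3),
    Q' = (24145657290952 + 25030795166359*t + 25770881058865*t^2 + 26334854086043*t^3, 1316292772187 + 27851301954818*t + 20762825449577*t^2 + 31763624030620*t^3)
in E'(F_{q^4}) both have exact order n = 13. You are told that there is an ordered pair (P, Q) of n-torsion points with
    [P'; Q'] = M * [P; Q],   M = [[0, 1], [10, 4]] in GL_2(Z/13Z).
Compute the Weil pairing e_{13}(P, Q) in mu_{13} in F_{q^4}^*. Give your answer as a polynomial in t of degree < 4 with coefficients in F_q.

28119657461782 + 5442054610438*t + 31623097146910*t^2 + 15118308266737*t^3

e_{13} is bilinear + alternating on E[13], so e_{13}(1*Q, 10*P + 4*Q) = e_{13}(P,Q)^(0*4-1*10).
Inverting 3 mod 13: 9. Thus e_{13}(P,Q) = e(P',Q')^{9}.
Double-and-add over 1101: 4-1 doublings, 3-1 additions; each step l_{T,T}/v_{2T} or l_{T,P'}/v at Q'+S for random S.
e_{13}(P',Q') = 27207744605493 + 31231497742797*t + 7726480489183*t^2 + 420246876327*t^3.
Finally e_{13}(P,Q) = 28119657461782 + 5442054610438*t + 31623097146910*t^2 + 15118308266737*t^3.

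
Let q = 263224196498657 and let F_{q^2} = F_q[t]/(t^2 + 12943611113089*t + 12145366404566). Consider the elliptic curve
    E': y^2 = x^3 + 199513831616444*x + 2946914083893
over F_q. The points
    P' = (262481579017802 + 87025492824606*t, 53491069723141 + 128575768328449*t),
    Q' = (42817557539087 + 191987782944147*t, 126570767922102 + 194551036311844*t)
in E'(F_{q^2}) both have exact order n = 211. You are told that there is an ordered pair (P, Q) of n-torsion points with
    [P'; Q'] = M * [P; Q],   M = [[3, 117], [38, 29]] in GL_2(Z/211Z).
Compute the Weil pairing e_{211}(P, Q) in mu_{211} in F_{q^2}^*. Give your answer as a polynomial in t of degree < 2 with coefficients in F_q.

Since e_{211}(P,P)=e_{211}(Q,Q)=1 and e_{211}(Q,P)=e_{211}(P,Q)^{-1}, expanding e_{211}(3*P + 117*Q,38*P + 29*Q) leaves e(P,Q)^det(M).
det M = 3*29 - 117*38 = -4359 = 72 (mod 211); 72^{-1} = 85 (mod 211).
Run Miller on y^2=x^3+199513831616444*x+2946914083893 over F_{263224196498657}: ladder 11010011 (8 bits); e = f_P(D_Q)/f_Q(D_P).
Result: e(P',Q') = 16592639734898 + 239137931725862*t.
e_{211}(P,Q) = (16592639734898 + 239137931725862*t)^{85} = 65690672130930 + 102315618579087*t.

65690672130930 + 102315618579087*t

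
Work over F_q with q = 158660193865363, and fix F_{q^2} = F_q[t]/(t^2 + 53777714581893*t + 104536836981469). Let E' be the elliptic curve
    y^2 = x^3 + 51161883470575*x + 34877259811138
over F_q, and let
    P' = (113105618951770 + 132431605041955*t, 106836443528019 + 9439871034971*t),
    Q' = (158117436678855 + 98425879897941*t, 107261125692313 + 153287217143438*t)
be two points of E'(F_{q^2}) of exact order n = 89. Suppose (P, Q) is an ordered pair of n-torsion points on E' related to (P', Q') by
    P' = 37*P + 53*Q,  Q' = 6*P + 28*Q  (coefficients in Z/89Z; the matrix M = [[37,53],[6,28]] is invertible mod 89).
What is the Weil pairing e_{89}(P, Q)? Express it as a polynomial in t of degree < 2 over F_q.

e_{89}(aP+bQ,cP+dQ) = e_{89}(P,Q)^(ad-bc); with (a,b,c,d)=(37,53,6,28) this gives the det-89 law.
det M = 37*28 - 53*6 = 718 = 6 (mod 89); 6^{-1} = 15 (mod 89).
Double-and-add over 1011001: 7-1 doublings, 4-1 additions; each step l_{T,T}/v_{2T} or l_{T,P'}/v at Q'+S for random S.
The quotient is 97237180096277 + 81855186042047*t.
Hence e(P,Q) = 54744854082310 + 57223288149634*t in F_{158660193865363^2}^*.

54744854082310 + 57223288149634*t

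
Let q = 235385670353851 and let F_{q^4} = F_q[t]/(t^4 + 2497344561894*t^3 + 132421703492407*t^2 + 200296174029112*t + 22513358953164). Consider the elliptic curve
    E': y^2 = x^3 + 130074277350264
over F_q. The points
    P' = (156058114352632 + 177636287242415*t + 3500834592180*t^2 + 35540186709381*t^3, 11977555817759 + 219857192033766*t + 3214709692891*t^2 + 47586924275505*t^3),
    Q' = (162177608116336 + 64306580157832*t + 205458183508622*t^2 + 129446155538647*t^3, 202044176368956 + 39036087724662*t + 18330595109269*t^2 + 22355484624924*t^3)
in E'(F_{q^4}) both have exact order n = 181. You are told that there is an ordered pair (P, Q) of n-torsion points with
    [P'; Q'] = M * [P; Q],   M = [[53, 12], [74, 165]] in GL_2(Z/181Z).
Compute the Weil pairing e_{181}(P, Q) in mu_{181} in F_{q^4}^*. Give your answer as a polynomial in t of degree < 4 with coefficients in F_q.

Alternating bilinearity on E[181] (values in mu_{181} in F_{235385670353851^4}) gives e(P',Q') = e(P,Q)^det(M).
Hence e(P,Q) = e(P',Q')^{159} where 159 = 74^{-1} mod 181.
8-bit Miller (10110101) on E'/F_{235385670353851} with a'=0, b'=130074277350264: accumulate tangent/chord ratios at Q'+S and P'+S'.
f_P(D_Q)/f_Q(D_P) = 163119420658053 + 145484285634992*t + 29688323076203*t^2 + 215630089222886*t^3.
Hence e(P,Q) = 22916960239597 + 93403437556404*t + 139637993418879*t^2 + 39749043236700*t^3 in F_{235385670353851^4}^*.

22916960239597 + 93403437556404*t + 139637993418879*t^2 + 39749043236700*t^3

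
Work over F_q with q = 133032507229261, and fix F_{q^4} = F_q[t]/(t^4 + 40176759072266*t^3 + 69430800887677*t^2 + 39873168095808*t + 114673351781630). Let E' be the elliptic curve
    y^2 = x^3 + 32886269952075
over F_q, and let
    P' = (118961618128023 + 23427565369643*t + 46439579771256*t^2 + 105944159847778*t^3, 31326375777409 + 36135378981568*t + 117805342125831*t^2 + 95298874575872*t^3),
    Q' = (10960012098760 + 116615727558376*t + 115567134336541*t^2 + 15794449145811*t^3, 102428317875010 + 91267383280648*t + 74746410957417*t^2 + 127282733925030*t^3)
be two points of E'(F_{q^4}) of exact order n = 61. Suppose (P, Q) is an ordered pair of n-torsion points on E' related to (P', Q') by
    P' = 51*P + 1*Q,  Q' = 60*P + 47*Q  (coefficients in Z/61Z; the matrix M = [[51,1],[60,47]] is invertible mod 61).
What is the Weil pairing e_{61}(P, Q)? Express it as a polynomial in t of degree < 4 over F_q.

e_{61}(aP+bQ,cP+dQ) = e_{61}(P,Q)^(ad-bc); with (a,b,c,d)=(51,1,60,47) this gives the det-61 law.
51*47 - 1*60 = 2337; reduced mod 61: det = 19, inverse 45.
Run Miller on y^2=x^3+32886269952075 over F_{133032507229261}: ladder 111101 (6 bits); e = f_P(D_Q)/f_Q(D_P).
Miller gives e_{61}(P',Q') = 92331940046248 + 81283136311590*t + 109164783618528*t^2 + 105806181567426*t^3 in F_{133032507229261^4}.
e_{61}(P,Q) = (92331940046248 + 81283136311590*t + 109164783618528*t^2 + 105806181567426*t^3)^{45} = 12189078742552 + 92558065224956*t + 124168181619520*t^2 + 3752995379278*t^3.

12189078742552 + 92558065224956*t + 124168181619520*t^2 + 3752995379278*t^3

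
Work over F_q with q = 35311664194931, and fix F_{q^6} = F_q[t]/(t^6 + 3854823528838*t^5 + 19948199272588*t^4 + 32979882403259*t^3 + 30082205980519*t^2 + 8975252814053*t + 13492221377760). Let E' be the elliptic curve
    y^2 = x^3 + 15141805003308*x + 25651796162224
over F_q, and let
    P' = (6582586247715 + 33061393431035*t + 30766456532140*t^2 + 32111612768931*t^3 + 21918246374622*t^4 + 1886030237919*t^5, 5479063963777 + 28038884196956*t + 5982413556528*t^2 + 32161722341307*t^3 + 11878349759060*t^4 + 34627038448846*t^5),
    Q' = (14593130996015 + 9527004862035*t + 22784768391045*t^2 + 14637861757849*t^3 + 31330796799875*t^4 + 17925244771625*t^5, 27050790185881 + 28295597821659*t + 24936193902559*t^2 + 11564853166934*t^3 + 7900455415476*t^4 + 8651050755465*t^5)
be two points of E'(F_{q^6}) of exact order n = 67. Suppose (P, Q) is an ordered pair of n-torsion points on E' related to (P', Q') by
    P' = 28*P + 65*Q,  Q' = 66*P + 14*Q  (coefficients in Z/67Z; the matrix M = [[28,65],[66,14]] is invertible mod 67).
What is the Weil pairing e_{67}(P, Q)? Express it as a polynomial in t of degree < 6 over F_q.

Since e_{67}(P,P)=e_{67}(Q,Q)=1 and e_{67}(Q,P)=e_{67}(P,Q)^{-1}, expanding e_{67}(28*P + 65*Q,66*P + 14*Q) leaves e(P,Q)^det(M).
det M = 28*14 - 65*66 = -3898 = 55 (mod 67); 55^{-1} = 39 (mod 67).
Run Miller on y^2=x^3+15141805003308*x+25651796162224 over F_{35311664194931}: ladder 1000011 (7 bits); e = f_P(D_Q)/f_Q(D_P).
The quotient is 10204304635695 + 30310192101190*t + 5716622523142*t^2 + 28486886090955*t^3 + 2458266443410*t^4 + 30400751702837*t^5.
Thus e_{67}(P,Q) = 18687815768252 + 10436491708806*t + 26007713919266*t^2 + 22699143754183*t^3 + 31482396491139*t^4 + 10276021473897*t^5.

18687815768252 + 10436491708806*t + 26007713919266*t^2 + 22699143754183*t^3 + 31482396491139*t^4 + 10276021473897*t^5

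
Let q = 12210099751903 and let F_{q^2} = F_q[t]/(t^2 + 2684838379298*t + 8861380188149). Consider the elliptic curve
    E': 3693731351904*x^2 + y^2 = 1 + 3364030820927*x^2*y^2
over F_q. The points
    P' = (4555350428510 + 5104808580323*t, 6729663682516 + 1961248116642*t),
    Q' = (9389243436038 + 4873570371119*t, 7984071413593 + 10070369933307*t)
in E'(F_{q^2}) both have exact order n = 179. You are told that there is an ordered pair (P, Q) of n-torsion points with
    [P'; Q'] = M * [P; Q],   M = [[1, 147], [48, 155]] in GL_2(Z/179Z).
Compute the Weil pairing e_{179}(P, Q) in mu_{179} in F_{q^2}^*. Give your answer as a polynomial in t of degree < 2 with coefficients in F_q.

8006361968380 + 6360016625731*t

e_{179} is bilinear + alternating on E[179], so e_{179}(1*P + 147*Q, 48*P + 155*Q) = e_{179}(P,Q)^(1*155-147*48).
Hence e(P,Q) = e(P',Q')^{47} where 47 = 80^{-1} mod 179.
Edwards a_E,d_E -> Montgomery A=8898112665682,B=4630470861744 -> Weierstrass 5901660378079,2139458865098 via alpha=3211310320789,beta=3134950070720.
Run Miller on y^2=x^3+5901660378079*x+2139458865098 over F_{12210099751903}: ladder 10110011 (8 bits); e = f_P(D_Q)/f_Q(D_P).
The quotient is 9386282393033 + 3509207118266*t.
(9386282393033 + 3509207118266*t)^{47} mod (12210099751903,f) = 8006361968380 + 6360016625731*t.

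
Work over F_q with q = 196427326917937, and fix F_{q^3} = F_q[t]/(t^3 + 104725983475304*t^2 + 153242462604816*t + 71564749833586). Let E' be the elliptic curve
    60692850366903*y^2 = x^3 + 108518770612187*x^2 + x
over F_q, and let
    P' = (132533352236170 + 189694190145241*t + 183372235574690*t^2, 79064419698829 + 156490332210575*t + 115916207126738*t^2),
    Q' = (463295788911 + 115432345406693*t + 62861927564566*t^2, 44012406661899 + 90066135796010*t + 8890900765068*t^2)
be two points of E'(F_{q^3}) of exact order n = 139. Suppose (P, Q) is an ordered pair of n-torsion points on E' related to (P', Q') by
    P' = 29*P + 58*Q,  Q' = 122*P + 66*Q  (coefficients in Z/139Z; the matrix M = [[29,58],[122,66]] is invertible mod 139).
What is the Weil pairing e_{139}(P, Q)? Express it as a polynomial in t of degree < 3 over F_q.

102592326519382 + 71475235839014*t + 177769370336095*t^2

Under M = [[29,58],[122,66]] in GL_2(Z/139), e_{139}(P',Q') = e_{139}(P,Q)^(29*66-58*122 mod 139).
det M = 29*66 - 58*122 = -5162 = 120 (mod 139); 120^{-1} = 117 (mod 139).
Set x_W=28006488018865*u+186406096347799, y_W=28006488018865*v; then E': y_W^2=x_W^3+61564635080346.
8-bit Miller (10001011) on E'/F_{196427326917937} with a'=0, b'=61564635080346: accumulate tangent/chord ratios at Q'+S and P'+S'.
The quotient is 2720393388480 + 78067659656118*t + 7296397756221*t^2.
e_{139}(P,Q) = (2720393388480 + 78067659656118*t + 7296397756221*t^2)^{117} = 102592326519382 + 71475235839014*t + 177769370336095*t^2.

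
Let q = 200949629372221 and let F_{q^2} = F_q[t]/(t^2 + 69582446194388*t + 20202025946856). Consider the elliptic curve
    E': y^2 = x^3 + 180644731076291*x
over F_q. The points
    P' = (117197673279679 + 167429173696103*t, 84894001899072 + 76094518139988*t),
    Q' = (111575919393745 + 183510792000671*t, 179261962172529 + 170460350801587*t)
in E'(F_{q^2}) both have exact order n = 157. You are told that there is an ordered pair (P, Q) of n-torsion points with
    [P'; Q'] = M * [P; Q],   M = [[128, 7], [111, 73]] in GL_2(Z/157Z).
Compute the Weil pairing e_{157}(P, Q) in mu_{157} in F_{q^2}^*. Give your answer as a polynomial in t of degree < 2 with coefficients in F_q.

155753208777575 + 156865726883366*t

Since e_{157}(P,P)=e_{157}(Q,Q)=1 and e_{157}(Q,P)=e_{157}(P,Q)^{-1}, expanding e_{157}(128*P + 7*Q,111*P + 73*Q) leaves e(P,Q)^det(M).
128*73 - 7*111 = 8567; reduced mod 157: det = 89, inverse 30.
8-bit Miller (10011101) on E'/F_{200949629372221} with a'=180644731076291, b'=0: accumulate tangent/chord ratios at Q'+S and P'+S'.
The quotient is 145949326203582 + 143013809296965*t.
e_{157}(P,Q) = (145949326203582 + 143013809296965*t)^{30} = 155753208777575 + 156865726883366*t.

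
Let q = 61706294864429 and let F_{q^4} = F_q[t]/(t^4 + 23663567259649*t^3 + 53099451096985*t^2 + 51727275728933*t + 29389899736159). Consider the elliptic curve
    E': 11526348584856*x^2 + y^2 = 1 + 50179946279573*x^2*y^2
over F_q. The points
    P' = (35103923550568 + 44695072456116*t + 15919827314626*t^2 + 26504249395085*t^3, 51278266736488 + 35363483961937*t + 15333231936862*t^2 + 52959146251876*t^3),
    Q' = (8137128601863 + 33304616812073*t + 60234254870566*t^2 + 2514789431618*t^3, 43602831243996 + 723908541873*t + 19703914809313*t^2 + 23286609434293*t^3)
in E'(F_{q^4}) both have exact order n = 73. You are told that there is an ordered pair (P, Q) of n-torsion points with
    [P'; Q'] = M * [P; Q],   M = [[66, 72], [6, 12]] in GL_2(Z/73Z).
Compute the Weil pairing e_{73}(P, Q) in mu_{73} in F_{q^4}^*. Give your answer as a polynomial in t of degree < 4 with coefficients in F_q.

Under M = [[66,72],[6,12]] in GL_2(Z/73), e_{73}(P',Q') = e_{73}(P,Q)^(66*12-72*6 mod 73).
det M = 66*12 - 72*6 = 360 = 68 (mod 73); 68^{-1} = 29 (mod 73).
Edwards a_E,d_E -> Montgomery A=0,B=58725498210256 -> Weierstrass 44541838101839,0 via alpha=0,beta=5763174292428.
Build f_{73,P'} and f_{73,Q'} via the 7-bit ladder of 73=1001001_2; evaluate at shifted divisors; quotient in F_{61706294864429^4}.
f_P(D_Q)/f_Q(D_P) = 40328719799006 + 5296793834817*t + 39493821928181*t^2 + 48680612136835*t^3.
e_{73}(P,Q) = (40328719799006 + 5296793834817*t + 39493821928181*t^2 + 48680612136835*t^3)^{29} = 33865893107192 + 39074922286512*t + 49137113424300*t^2 + 20286274531665*t^3.

33865893107192 + 39074922286512*t + 49137113424300*t^2 + 20286274531665*t^3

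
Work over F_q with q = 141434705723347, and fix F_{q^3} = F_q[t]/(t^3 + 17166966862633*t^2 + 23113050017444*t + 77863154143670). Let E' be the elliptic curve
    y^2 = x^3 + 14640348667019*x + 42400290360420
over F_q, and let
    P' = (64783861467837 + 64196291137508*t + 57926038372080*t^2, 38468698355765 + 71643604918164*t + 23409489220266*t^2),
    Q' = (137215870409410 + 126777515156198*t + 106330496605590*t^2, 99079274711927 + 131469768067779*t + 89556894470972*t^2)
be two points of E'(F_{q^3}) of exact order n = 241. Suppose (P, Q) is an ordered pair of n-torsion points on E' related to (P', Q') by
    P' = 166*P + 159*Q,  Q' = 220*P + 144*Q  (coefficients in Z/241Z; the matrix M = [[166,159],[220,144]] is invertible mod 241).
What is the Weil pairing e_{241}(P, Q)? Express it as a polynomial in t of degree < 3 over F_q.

104274954027906 + 135878234106998*t + 56649112929483*t^2

Alternating bilinearity on E[241] (values in mu_{241} in F_{141434705723347^3}) gives e(P',Q') = e(P,Q)^det(M).
det(M) mod 241 = 10; its inverse in (Z/241)^* is 217 (check: 10*217 mod 241 = 1).
Build f_{241,P'} and f_{241,Q'} via the 8-bit ladder of 241=11110001_2; evaluate at shifted divisors; quotient in F_{141434705723347^3}.
Miller gives e_{241}(P',Q') = 123593557017218 + 61527520748190*t + 78201165253879*t^2 in F_{141434705723347^3}.
e_{241}(P,Q) = (123593557017218 + 61527520748190*t + 78201165253879*t^2)^{217} = 104274954027906 + 135878234106998*t + 56649112929483*t^2.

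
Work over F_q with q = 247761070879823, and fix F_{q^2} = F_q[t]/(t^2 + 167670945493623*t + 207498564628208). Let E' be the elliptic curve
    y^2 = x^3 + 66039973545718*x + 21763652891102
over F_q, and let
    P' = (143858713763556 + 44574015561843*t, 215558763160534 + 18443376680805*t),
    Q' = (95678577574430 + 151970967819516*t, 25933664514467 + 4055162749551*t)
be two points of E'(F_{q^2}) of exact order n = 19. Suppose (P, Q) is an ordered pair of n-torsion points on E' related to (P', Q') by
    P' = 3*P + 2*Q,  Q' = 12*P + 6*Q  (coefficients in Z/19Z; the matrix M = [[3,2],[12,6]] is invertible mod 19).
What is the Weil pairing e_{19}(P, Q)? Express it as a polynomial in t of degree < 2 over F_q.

60294900842417 + 69606267015388*t

Alternating bilinearity on E[19] (values in mu_{19} in F_{247761070879823^2}) gives e(P',Q') = e(P,Q)^det(M).
Hence e(P,Q) = e(P',Q')^{3} where 3 = 13^{-1} mod 19.
Miller loop for e_{19} over F_{247761070879823^2}: bits of 19 = 10011; 4 double steps + 2 add steps, l/v at each.
f_P(D_Q)/f_Q(D_P) = 75574474332385 + 233480638445829*t.
Thus e_{19}(P,Q) = 60294900842417 + 69606267015388*t.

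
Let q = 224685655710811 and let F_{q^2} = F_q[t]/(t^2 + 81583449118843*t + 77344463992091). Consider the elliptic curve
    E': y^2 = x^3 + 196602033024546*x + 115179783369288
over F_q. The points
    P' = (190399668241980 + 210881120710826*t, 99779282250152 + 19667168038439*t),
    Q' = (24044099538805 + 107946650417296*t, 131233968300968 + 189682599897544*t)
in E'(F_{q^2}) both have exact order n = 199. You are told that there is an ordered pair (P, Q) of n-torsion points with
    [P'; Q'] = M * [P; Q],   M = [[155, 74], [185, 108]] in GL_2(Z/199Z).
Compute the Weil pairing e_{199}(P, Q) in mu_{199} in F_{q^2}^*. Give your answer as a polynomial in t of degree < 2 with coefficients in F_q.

62269177823392 + 72234756234444*t

e_{199} is bilinear + alternating on E[199], so e_{199}(155*P + 74*Q, 185*P + 108*Q) = e_{199}(P,Q)^(155*108-74*185).
Hence e(P,Q) = e(P',Q')^{49} where 49 = 65^{-1} mod 199.
n = 199 = (11000111)_2 (8 bits, wt 5); accumulate f_{199,P'}(Q'+S)/f_{199,P'}(S) along the 7-step ladder.
f_P(D_Q)/f_Q(D_P) = 90593039789861 + 168240537717849*t.
e_{199}(P,Q) = (90593039789861 + 168240537717849*t)^{49} = 62269177823392 + 72234756234444*t.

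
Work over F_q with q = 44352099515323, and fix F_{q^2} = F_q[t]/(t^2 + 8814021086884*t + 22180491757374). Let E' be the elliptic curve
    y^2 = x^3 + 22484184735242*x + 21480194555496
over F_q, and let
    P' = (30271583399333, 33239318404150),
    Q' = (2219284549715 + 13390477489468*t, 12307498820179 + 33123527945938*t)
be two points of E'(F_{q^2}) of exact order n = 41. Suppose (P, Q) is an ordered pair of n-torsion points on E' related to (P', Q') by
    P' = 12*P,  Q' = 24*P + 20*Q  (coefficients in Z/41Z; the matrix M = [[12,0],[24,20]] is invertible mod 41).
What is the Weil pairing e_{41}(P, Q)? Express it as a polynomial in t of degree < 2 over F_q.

e_{41} is bilinear + alternating on E[41], so e_{41}(12*P, 24*P + 20*Q) = e_{41}(P,Q)^(12*20-0*24).
12*20 - 0*24 = 240; reduced mod 41: det = 35, inverse 34.
Run Miller on y^2=x^3+22484184735242*x+21480194555496 over F_{44352099515323}: ladder 101001 (6 bits); e = f_P(D_Q)/f_Q(D_P).
Miller gives e_{41}(P',Q') = 38161457949609 + 26532873515683*t in F_{44352099515323^2}.
Finally e_{41}(P,Q) = 1574315987681 + 34413457737279*t.

1574315987681 + 34413457737279*t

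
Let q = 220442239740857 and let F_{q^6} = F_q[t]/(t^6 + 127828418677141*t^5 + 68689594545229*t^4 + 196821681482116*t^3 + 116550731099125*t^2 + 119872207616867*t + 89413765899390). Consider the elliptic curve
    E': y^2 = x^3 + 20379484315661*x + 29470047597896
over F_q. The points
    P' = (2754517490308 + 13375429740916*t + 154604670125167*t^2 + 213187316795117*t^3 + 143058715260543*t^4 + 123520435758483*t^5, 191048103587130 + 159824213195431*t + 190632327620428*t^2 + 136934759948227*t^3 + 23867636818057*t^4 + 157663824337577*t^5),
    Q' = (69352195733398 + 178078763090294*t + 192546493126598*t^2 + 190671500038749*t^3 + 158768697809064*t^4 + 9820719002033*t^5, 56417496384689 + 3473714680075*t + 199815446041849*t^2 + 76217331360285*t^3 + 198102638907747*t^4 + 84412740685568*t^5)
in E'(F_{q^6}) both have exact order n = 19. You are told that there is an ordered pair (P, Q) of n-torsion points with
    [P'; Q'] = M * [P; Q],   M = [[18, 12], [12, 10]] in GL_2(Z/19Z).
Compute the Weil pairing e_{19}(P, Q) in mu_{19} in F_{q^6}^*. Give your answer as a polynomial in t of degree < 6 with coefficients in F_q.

Since e_{19}(P,P)=e_{19}(Q,Q)=1 and e_{19}(Q,P)=e_{19}(P,Q)^{-1}, expanding e_{19}(18*P + 12*Q,12*P + 10*Q) leaves e(P,Q)^det(M).
So e_{19}(P,Q) = e_{19}(P',Q')^{9}, since 17*9 = 1 mod 19.
Build f_{19,P'} and f_{19,Q'} via the 5-bit ladder of 19=10011_2; evaluate at shifted divisors; quotient in F_{220442239740857^6}.
e_{19}(P',Q') = 9005342162891 + 163057939606533*t + 44849575287243*t^2 + 21504999464587*t^3 + 207577541956737*t^4 + 11623238589406*t^5.
(9005342162891 + 163057939606533*t + 44849575287243*t^2 + 21504999464587*t^3 + 207577541956737*t^4 + 11623238589406*t^5)^{9} mod (220442239740857,f) = 92410765585094 + 123611133171720*t + 218494630249233*t^2 + 97162171547147*t^3 + 164865132366877*t^4 + 18970925209067*t^5.

92410765585094 + 123611133171720*t + 218494630249233*t^2 + 97162171547147*t^3 + 164865132366877*t^4 + 18970925209067*t^5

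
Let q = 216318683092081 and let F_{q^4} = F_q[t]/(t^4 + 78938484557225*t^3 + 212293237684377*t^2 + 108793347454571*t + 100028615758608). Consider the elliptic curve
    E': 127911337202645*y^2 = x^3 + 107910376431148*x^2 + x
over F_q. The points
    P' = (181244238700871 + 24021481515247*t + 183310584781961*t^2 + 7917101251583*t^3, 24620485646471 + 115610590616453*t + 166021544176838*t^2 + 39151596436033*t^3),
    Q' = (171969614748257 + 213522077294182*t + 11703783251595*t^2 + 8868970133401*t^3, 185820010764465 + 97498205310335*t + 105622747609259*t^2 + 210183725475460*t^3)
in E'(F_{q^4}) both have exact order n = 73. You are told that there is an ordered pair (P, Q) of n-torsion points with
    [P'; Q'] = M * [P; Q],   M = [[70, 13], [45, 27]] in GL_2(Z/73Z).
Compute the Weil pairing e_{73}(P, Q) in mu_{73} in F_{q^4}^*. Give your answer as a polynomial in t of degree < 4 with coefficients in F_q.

119206207151710 + 162142284336787*t + 22937799801797*t^2 + 40247155229093*t^3

The 73-Weil pairing on E[73] over F_{216318683092081} is alternating-bilinear: e_{73}(P',Q') = e_{73}(P,Q)^det(M).
70*27 - 13*45 = 1305; reduced mod 73: det = 64, inverse 8.
Set x_W=87909681722975*u+167395912137170, y_W=87909681722975*v; then E': y_W^2=x_W^3+154822962464568*x_W+54039666093215.
7-bit Miller (1001001) on E'/F_{216318683092081} with a'=154822962464568, b'=54039666093215: accumulate tangent/chord ratios at Q'+S and P'+S'.
e_{73}(P',Q') = 184608003100883 + 136644981074049*t + 135244218367306*t^2 + 167434465678653*t^3.
Hence e(P,Q) = 119206207151710 + 162142284336787*t + 22937799801797*t^2 + 40247155229093*t^3 in F_{216318683092081^4}^*.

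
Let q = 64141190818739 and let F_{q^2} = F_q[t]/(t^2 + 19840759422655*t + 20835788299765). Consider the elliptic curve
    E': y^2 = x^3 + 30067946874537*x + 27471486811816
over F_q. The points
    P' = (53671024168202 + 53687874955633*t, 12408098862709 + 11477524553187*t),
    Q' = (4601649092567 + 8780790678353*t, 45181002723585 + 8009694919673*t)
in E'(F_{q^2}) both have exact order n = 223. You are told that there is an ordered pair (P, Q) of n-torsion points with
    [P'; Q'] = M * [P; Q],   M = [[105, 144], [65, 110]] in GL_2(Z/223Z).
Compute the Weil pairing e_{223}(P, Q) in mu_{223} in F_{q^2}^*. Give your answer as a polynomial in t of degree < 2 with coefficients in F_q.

Alternating bilinearity on E[223] (values in mu_{223} in F_{64141190818739^2}) gives e(P',Q') = e(P,Q)^det(M).
So e_{223}(P,Q) = e_{223}(P',Q')^{39}, since 183*39 = 1 mod 223.
Run Miller on y^2=x^3+30067946874537*x+27471486811816 over F_{64141190818739}: ladder 11011111 (8 bits); e = f_P(D_Q)/f_Q(D_P).
Miller gives e_{223}(P',Q') = 7368064565102 + 54146161801825*t in F_{64141190818739^2}.
e_{223}(P,Q) = (7368064565102 + 54146161801825*t)^{39} = 5054934758008 + 24161273154175*t.

5054934758008 + 24161273154175*t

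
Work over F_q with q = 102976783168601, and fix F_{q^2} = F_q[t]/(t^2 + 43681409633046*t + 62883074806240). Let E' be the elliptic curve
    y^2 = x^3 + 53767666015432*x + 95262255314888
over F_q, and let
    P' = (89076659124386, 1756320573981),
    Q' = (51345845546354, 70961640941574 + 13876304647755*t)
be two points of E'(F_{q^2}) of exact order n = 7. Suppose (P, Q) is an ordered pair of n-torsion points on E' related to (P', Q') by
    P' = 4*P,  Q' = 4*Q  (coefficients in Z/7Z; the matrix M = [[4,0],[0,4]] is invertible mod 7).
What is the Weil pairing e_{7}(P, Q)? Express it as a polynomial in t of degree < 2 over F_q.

Alternating bilinearity on E[7] (values in mu_{7} in F_{102976783168601^2}) gives e(P',Q') = e(P,Q)^det(M).
Inverting 2 mod 7: 4. Thus e_{7}(P,Q) = e(P',Q')^{4}.
Build f_{7,P'} and f_{7,Q'} via the 3-bit ladder of 7=111_2; evaluate at shifted divisors; quotient in F_{102976783168601^2}.
The quotient is 98761923774510 + 92352649677564*t.
Thus e_{7}(P,Q) = 97397856930205 + 79370487846083*t.

97397856930205 + 79370487846083*t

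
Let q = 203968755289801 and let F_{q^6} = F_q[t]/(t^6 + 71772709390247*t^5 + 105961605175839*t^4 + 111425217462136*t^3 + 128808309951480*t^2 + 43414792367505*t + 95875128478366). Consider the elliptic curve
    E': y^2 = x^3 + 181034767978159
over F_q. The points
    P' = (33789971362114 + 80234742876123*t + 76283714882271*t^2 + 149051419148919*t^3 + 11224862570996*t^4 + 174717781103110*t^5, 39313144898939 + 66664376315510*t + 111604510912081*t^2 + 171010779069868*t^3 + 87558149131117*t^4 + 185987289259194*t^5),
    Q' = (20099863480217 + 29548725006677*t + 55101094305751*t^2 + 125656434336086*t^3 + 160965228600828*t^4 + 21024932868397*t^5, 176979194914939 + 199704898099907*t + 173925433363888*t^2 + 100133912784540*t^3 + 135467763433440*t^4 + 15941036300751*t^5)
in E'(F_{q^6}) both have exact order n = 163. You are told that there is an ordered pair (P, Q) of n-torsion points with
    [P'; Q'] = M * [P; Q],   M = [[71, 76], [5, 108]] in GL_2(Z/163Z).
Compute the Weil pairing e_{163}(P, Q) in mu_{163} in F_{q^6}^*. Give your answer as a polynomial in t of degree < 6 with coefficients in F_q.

The 163-Weil pairing on E[163] over F_{203968755289801} is alternating-bilinear: e_{163}(P',Q') = e_{163}(P,Q)^det(M).
So e_{163}(P,Q) = e_{163}(P',Q')^{52}, since 116*52 = 1 mod 163.
Run Miller on y^2=x^3+181034767978159 over F_{203968755289801}: ladder 10100011 (8 bits); e = f_P(D_Q)/f_Q(D_P).
f_P(D_Q)/f_Q(D_P) = 10988718492829 + 199024822345630*t + 130681070165107*t^2 + 112170834739343*t^3 + 10518868061209*t^4 + 127538428906803*t^5.
(10988718492829 + 199024822345630*t + 130681070165107*t^2 + 112170834739343*t^3 + 10518868061209*t^4 + 127538428906803*t^5)^{52} mod (203968755289801,f) = 82556754470098 + 66539400219985*t + 22108195388622*t^2 + 103482080126208*t^3 + 147304963037337*t^4 + 203472429749584*t^5.

82556754470098 + 66539400219985*t + 22108195388622*t^2 + 103482080126208*t^3 + 147304963037337*t^4 + 203472429749584*t^5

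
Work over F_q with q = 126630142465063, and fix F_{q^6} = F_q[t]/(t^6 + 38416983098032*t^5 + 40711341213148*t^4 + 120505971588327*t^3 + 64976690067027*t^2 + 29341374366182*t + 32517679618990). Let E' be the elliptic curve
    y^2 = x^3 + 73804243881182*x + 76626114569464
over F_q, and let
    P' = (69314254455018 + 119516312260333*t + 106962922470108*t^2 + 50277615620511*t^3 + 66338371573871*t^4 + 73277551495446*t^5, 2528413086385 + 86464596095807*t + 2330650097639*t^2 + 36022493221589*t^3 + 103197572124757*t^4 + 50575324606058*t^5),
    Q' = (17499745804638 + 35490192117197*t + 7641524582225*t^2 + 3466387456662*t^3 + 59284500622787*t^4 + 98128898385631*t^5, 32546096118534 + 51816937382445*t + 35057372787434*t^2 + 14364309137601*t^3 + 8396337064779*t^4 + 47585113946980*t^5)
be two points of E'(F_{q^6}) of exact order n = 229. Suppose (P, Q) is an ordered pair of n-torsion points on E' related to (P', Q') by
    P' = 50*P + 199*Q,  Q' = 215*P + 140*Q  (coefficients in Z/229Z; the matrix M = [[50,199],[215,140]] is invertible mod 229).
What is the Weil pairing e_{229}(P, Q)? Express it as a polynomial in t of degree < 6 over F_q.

102369227356060 + 6841922940449*t + 37724353556105*t^2 + 99361268053855*t^3 + 88743387058761*t^4 + 99872667604004*t^5

Since e_{229}(P,P)=e_{229}(Q,Q)=1 and e_{229}(Q,P)=e_{229}(P,Q)^{-1}, expanding e_{229}(50*P + 199*Q,215*P + 140*Q) leaves e(P,Q)^det(M).
So e_{229}(P,Q) = e_{229}(P',Q')^{15}, since 168*15 = 1 mod 229.
8-bit Miller (11100101) on E'/F_{126630142465063} with a'=73804243881182, b'=76626114569464: accumulate tangent/chord ratios at Q'+S and P'+S'.
Miller gives e_{229}(P',Q') = 57591728078648 + 9077617990136*t + 91258234047472*t^2 + 69912387150960*t^3 + 39330942305159*t^4 + 81580474581826*t^5 in F_{126630142465063^6}.
Hence e(P,Q) = 102369227356060 + 6841922940449*t + 37724353556105*t^2 + 99361268053855*t^3 + 88743387058761*t^4 + 99872667604004*t^5 in F_{126630142465063^6}^*.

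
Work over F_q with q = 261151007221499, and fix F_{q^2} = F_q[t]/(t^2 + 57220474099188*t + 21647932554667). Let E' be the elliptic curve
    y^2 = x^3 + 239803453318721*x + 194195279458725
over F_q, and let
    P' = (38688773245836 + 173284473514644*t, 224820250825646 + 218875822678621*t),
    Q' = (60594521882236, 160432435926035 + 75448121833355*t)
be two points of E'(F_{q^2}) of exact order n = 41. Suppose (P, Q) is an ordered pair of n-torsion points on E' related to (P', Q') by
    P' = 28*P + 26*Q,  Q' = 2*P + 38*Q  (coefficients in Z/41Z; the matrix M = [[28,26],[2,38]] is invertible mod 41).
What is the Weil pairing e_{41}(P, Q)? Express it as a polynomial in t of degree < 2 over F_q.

Since e_{41}(P,P)=e_{41}(Q,Q)=1 and e_{41}(Q,P)=e_{41}(P,Q)^{-1}, expanding e_{41}(28*P + 26*Q,2*P + 38*Q) leaves e(P,Q)^det(M).
Inverting 28 mod 41: 22. Thus e_{41}(P,Q) = e(P',Q')^{22}.
n = 41 = (101001)_2 (6 bits, wt 3); accumulate f_{41,P'}(Q'+S)/f_{41,P'}(S) along the 5-step ladder.
Miller gives e_{41}(P',Q') = 104925010159851 + 189605204338523*t in F_{261151007221499^2}.
Finally e_{41}(P,Q) = 206600743138607 + 105983558460802*t.

206600743138607 + 105983558460802*t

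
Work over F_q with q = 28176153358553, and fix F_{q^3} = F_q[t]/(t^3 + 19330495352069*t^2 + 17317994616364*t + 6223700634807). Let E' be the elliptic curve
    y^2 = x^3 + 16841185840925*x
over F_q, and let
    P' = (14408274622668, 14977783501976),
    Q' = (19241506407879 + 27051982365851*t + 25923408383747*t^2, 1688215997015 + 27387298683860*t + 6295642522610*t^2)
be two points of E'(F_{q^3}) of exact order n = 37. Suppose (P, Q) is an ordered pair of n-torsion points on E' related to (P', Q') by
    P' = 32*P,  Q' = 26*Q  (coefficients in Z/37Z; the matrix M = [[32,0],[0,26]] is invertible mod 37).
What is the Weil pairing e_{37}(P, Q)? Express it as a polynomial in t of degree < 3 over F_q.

Since e_{37}(P,P)=e_{37}(Q,Q)=1 and e_{37}(Q,P)=e_{37}(P,Q)^{-1}, expanding e_{37}(32*P,26*Q) leaves e(P,Q)^det(M).
Hence e(P,Q) = e(P',Q')^{35} where 35 = 18^{-1} mod 37.
n = 37 = (100101)_2 (6 bits, wt 3); accumulate f_{37,P'}(Q'+S)/f_{37,P'}(S) along the 5-step ladder.
e_{37}(P',Q') = 8452232560417 + 17572019346364*t + 23346797653943*t^2.
(8452232560417 + 17572019346364*t + 23346797653943*t^2)^{35} mod (28176153358553,f) = 12922372087179 + 11959679291245*t + 11835706963802*t^2.

12922372087179 + 11959679291245*t + 11835706963802*t^2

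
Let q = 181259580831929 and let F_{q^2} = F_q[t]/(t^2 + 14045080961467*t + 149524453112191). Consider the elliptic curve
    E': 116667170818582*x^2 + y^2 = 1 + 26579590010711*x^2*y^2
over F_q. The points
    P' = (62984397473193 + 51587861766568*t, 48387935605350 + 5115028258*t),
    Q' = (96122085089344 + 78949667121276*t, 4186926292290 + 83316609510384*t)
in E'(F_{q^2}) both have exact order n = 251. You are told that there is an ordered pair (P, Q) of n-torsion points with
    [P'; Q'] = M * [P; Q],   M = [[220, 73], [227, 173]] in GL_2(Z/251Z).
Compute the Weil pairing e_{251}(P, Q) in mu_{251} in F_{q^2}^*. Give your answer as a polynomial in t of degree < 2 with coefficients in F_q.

Alternating bilinearity on E[251] (values in mu_{251} in F_{181259580831929^2}) gives e(P',Q') = e(P,Q)^det(M).
220*173 - 73*227 = 21489; reduced mod 251: det = 154, inverse 207.
Edwards a_E,d_E -> Montgomery A=176637750345753,B=180362923630418 -> Weierstrass 116903786852475,116948871976526 via alpha=114504250554180,beta=67836790409950.
Build f_{251,P'} and f_{251,Q'} via the 8-bit ladder of 251=11111011_2; evaluate at shifted divisors; quotient in F_{181259580831929^2}.
Result: e(P',Q') = 164735796275554 + 132771976886610*t.
Hence e(P,Q) = 74235969938325 + 141412096537883*t in F_{181259580831929^2}^*.

74235969938325 + 141412096537883*t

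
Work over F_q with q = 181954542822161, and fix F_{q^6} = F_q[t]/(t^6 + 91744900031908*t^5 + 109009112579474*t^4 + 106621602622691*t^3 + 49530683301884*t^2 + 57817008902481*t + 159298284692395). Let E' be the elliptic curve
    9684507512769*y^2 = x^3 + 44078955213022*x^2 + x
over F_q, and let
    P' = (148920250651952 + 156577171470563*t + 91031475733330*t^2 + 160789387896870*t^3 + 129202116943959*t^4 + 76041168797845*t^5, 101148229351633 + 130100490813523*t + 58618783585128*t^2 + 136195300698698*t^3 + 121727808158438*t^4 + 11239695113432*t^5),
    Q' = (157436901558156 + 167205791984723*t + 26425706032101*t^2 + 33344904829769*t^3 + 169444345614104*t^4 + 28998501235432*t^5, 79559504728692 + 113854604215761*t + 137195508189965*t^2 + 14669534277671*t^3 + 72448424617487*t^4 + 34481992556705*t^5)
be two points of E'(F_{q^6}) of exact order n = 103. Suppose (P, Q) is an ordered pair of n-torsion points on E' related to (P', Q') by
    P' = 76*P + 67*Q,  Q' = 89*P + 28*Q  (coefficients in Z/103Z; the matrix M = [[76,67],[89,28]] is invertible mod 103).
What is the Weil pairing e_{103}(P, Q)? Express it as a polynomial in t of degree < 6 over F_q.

36640732123877 + 146118321060100*t + 160927062754811*t^2 + 13551599524897*t^3 + 40638566422563*t^4 + 152755258740349*t^5

e_{103} is bilinear + alternating on E[103], so e_{103}(76*P + 67*Q, 89*P + 28*Q) = e_{103}(P,Q)^(76*28-67*89).
det M = 76*28 - 67*89 = -3835 = 79 (mod 103); 79^{-1} = 30 (mod 103).
Montgomery->Weierstrass: x_W = 20897171563962*x+75788374928499, y_W=20897171563962*y on F_{181954542822161}; lands on y^2=x^3+145457284196596*x+19481621063338.
7-bit Miller (1100111) on E'/F_{181954542822161} with a'=145457284196596, b'=19481621063338: accumulate tangent/chord ratios at Q'+S and P'+S'.
The quotient is 98262436332227 + 127862306043168*t + 4712946631459*t^2 + 124048862321988*t^3 + 22397803100172*t^4 + 80397624280910*t^5.
Raise to 30: e(P,Q) = 36640732123877 + 146118321060100*t + 160927062754811*t^2 + 13551599524897*t^3 + 40638566422563*t^4 + 152755258740349*t^5 in mu_{103}.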